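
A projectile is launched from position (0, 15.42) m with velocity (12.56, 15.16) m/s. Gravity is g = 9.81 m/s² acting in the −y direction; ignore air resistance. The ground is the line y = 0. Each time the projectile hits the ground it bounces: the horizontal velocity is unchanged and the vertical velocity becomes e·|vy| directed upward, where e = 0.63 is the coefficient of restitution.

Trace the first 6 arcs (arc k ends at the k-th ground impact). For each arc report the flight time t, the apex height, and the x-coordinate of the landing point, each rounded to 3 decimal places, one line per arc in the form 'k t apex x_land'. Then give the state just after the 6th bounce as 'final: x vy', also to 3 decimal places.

1 3.897 27.134 48.951
2 2.964 10.769 86.172
3 1.867 4.274 109.622
4 1.176 1.697 124.395
5 0.741 0.673 133.703
6 0.467 0.267 139.566
final: 139.566 1.443

Arc 1: start y=15.420, vy=15.160 → t=3.897, apex=27.134, x_land=48.951, impact vy=-23.073
  bounce: vy ← 0.63·23.073 = 14.536
Arc 2: start y=0.000, vy=14.536 → t=2.964, apex=10.769, x_land=86.172, impact vy=-14.536
  bounce: vy ← 0.63·14.536 = 9.158
Arc 3: start y=0.000, vy=9.158 → t=1.867, apex=4.274, x_land=109.622, impact vy=-9.158
  bounce: vy ← 0.63·9.158 = 5.769
Arc 4: start y=0.000, vy=5.769 → t=1.176, apex=1.697, x_land=124.395, impact vy=-5.769
  bounce: vy ← 0.63·5.769 = 3.635
Arc 5: start y=0.000, vy=3.635 → t=0.741, apex=0.673, x_land=133.703, impact vy=-3.635
  bounce: vy ← 0.63·3.635 = 2.290
Arc 6: start y=0.000, vy=2.290 → t=0.467, apex=0.267, x_land=139.566, impact vy=-2.290
  bounce: vy ← 0.63·2.290 = 1.443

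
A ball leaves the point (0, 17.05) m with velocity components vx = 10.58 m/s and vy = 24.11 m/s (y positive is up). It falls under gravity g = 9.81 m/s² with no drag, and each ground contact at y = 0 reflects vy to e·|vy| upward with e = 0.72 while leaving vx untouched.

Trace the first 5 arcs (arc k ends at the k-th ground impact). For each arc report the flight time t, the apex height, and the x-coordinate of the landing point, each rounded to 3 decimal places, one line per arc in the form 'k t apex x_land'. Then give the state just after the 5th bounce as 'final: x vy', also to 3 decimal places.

Arc 1: start y=17.050, vy=24.110 → t=5.543, apex=46.678, x_land=58.640, impact vy=-30.262
  bounce: vy ← 0.72·30.262 = 21.789
Arc 2: start y=0.000, vy=21.789 → t=4.442, apex=24.198, x_land=105.639, impact vy=-21.789
  bounce: vy ← 0.72·21.789 = 15.688
Arc 3: start y=0.000, vy=15.688 → t=3.198, apex=12.544, x_land=139.477, impact vy=-15.688
  bounce: vy ← 0.72·15.688 = 11.295
Arc 4: start y=0.000, vy=11.295 → t=2.303, apex=6.503, x_land=163.841, impact vy=-11.295
  bounce: vy ← 0.72·11.295 = 8.133
Arc 5: start y=0.000, vy=8.133 → t=1.658, apex=3.371, x_land=181.383, impact vy=-8.133
  bounce: vy ← 0.72·8.133 = 5.856

1 5.543 46.678 58.640
2 4.442 24.198 105.639
3 3.198 12.544 139.477
4 2.303 6.503 163.841
5 1.658 3.371 181.383
final: 181.383 5.856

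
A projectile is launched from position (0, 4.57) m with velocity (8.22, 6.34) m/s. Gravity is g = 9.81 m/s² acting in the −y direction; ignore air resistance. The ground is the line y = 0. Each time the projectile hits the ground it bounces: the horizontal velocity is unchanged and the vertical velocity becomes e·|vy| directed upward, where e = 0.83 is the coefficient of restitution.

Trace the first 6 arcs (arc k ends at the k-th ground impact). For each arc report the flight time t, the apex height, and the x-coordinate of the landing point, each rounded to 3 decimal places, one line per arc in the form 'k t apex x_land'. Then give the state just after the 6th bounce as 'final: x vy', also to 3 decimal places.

Arc 1: start y=4.570, vy=6.340 → t=1.808, apex=6.619, x_land=14.861, impact vy=-11.396
  bounce: vy ← 0.83·11.396 = 9.458
Arc 2: start y=0.000, vy=9.458 → t=1.928, apex=4.560, x_land=30.712, impact vy=-9.458
  bounce: vy ← 0.83·9.458 = 7.850
Arc 3: start y=0.000, vy=7.850 → t=1.600, apex=3.141, x_land=43.868, impact vy=-7.850
  bounce: vy ← 0.83·7.850 = 6.516
Arc 4: start y=0.000, vy=6.516 → t=1.328, apex=2.164, x_land=54.787, impact vy=-6.516
  bounce: vy ← 0.83·6.516 = 5.408
Arc 5: start y=0.000, vy=5.408 → t=1.103, apex=1.491, x_land=63.850, impact vy=-5.408
  bounce: vy ← 0.83·5.408 = 4.489
Arc 6: start y=0.000, vy=4.489 → t=0.915, apex=1.027, x_land=71.373, impact vy=-4.489
  bounce: vy ← 0.83·4.489 = 3.726

1 1.808 6.619 14.861
2 1.928 4.560 30.712
3 1.600 3.141 43.868
4 1.328 2.164 54.787
5 1.103 1.491 63.850
6 0.915 1.027 71.373
final: 71.373 3.726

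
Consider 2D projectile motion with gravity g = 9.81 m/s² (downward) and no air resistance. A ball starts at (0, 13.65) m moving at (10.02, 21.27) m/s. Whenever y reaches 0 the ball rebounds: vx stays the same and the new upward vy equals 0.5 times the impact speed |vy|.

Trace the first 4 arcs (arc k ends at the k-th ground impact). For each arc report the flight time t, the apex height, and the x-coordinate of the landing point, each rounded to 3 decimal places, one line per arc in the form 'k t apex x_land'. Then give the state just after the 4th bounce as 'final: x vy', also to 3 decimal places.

1 4.904 36.709 49.137
2 2.736 9.177 76.548
3 1.368 2.294 90.254
4 0.684 0.574 97.107
final: 97.107 1.677

Arc 1: start y=13.650, vy=21.270 → t=4.904, apex=36.709, x_land=49.137, impact vy=-26.837
  bounce: vy ← 0.5·26.837 = 13.419
Arc 2: start y=0.000, vy=13.419 → t=2.736, apex=9.177, x_land=76.548, impact vy=-13.419
  bounce: vy ← 0.5·13.419 = 6.709
Arc 3: start y=0.000, vy=6.709 → t=1.368, apex=2.294, x_land=90.254, impact vy=-6.709
  bounce: vy ← 0.5·6.709 = 3.355
Arc 4: start y=0.000, vy=3.355 → t=0.684, apex=0.574, x_land=97.107, impact vy=-3.355
  bounce: vy ← 0.5·3.355 = 1.677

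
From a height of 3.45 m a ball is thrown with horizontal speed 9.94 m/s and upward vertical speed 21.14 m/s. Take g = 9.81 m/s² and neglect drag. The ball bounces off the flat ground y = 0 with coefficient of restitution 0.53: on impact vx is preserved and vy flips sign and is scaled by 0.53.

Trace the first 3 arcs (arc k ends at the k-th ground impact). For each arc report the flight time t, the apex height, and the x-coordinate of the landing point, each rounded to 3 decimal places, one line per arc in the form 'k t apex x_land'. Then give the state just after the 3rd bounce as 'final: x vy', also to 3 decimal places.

1 4.467 26.228 44.405
2 2.451 7.367 68.770
3 1.299 2.069 81.683
final: 81.683 3.377

Arc 1: start y=3.450, vy=21.140 → t=4.467, apex=26.228, x_land=44.405, impact vy=-22.685
  bounce: vy ← 0.53·22.685 = 12.023
Arc 2: start y=0.000, vy=12.023 → t=2.451, apex=7.367, x_land=68.770, impact vy=-12.023
  bounce: vy ← 0.53·12.023 = 6.372
Arc 3: start y=0.000, vy=6.372 → t=1.299, apex=2.069, x_land=81.683, impact vy=-6.372
  bounce: vy ← 0.53·6.372 = 3.377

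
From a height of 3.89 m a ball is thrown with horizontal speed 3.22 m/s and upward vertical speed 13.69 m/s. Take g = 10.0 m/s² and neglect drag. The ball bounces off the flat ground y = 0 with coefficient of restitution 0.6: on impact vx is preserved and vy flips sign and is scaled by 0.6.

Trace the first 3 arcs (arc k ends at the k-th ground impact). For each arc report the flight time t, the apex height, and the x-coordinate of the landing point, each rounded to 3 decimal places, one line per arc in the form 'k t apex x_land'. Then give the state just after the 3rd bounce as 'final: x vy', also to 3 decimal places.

1 2.998 13.261 9.652
2 1.954 4.774 15.945
3 1.173 1.719 19.720
final: 19.720 3.518

Arc 1: start y=3.890, vy=13.690 → t=2.998, apex=13.261, x_land=9.652, impact vy=-16.285
  bounce: vy ← 0.6·16.285 = 9.771
Arc 2: start y=0.000, vy=9.771 → t=1.954, apex=4.774, x_land=15.945, impact vy=-9.771
  bounce: vy ← 0.6·9.771 = 5.863
Arc 3: start y=0.000, vy=5.863 → t=1.173, apex=1.719, x_land=19.720, impact vy=-5.863
  bounce: vy ← 0.6·5.863 = 3.518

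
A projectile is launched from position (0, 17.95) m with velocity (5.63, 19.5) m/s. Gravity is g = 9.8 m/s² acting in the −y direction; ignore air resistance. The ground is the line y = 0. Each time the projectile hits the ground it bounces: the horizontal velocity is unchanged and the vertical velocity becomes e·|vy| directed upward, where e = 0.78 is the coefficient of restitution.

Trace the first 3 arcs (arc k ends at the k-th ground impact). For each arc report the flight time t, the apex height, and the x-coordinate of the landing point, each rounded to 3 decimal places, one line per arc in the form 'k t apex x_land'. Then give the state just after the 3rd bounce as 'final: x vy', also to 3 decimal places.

Arc 1: start y=17.950, vy=19.500 → t=4.751, apex=37.351, x_land=26.746, impact vy=-27.057
  bounce: vy ← 0.78·27.057 = 21.104
Arc 2: start y=0.000, vy=21.104 → t=4.307, apex=22.724, x_land=50.995, impact vy=-21.104
  bounce: vy ← 0.78·21.104 = 16.461
Arc 3: start y=0.000, vy=16.461 → t=3.359, apex=13.825, x_land=69.909, impact vy=-16.461
  bounce: vy ← 0.78·16.461 = 12.840

1 4.751 37.351 26.746
2 4.307 22.724 50.995
3 3.359 13.825 69.909
final: 69.909 12.840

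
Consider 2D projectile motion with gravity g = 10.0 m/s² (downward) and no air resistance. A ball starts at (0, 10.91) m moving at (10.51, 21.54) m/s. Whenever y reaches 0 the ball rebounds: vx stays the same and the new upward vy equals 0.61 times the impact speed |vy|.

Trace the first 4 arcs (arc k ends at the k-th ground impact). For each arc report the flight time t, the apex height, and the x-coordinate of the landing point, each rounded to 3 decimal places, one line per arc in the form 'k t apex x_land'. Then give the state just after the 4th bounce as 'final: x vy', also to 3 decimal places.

1 4.766 34.109 50.089
2 3.186 12.692 83.579
3 1.944 4.723 104.007
4 1.186 1.757 116.469
final: 116.469 3.616

Arc 1: start y=10.910, vy=21.540 → t=4.766, apex=34.109, x_land=50.089, impact vy=-26.118
  bounce: vy ← 0.61·26.118 = 15.932
Arc 2: start y=0.000, vy=15.932 → t=3.186, apex=12.692, x_land=83.579, impact vy=-15.932
  bounce: vy ← 0.61·15.932 = 9.719
Arc 3: start y=0.000, vy=9.719 → t=1.944, apex=4.723, x_land=104.007, impact vy=-9.719
  bounce: vy ← 0.61·9.719 = 5.928
Arc 4: start y=0.000, vy=5.928 → t=1.186, apex=1.757, x_land=116.469, impact vy=-5.928
  bounce: vy ← 0.61·5.928 = 3.616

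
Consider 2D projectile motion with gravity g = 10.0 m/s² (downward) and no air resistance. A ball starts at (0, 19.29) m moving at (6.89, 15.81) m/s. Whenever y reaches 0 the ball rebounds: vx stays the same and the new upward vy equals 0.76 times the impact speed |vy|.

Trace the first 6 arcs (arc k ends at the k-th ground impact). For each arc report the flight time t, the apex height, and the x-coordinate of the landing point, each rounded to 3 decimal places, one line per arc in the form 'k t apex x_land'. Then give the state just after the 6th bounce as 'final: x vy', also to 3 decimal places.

1 4.102 31.788 28.266
2 3.833 18.361 54.672
3 2.913 10.605 74.741
4 2.214 6.126 89.993
5 1.682 3.538 101.585
6 1.279 2.044 110.395
final: 110.395 4.859

Arc 1: start y=19.290, vy=15.810 → t=4.102, apex=31.788, x_land=28.266, impact vy=-25.214
  bounce: vy ← 0.76·25.214 = 19.163
Arc 2: start y=0.000, vy=19.163 → t=3.833, apex=18.361, x_land=54.672, impact vy=-19.163
  bounce: vy ← 0.76·19.163 = 14.564
Arc 3: start y=0.000, vy=14.564 → t=2.913, apex=10.605, x_land=74.741, impact vy=-14.564
  bounce: vy ← 0.76·14.564 = 11.068
Arc 4: start y=0.000, vy=11.068 → t=2.214, apex=6.126, x_land=89.993, impact vy=-11.068
  bounce: vy ← 0.76·11.068 = 8.412
Arc 5: start y=0.000, vy=8.412 → t=1.682, apex=3.538, x_land=101.585, impact vy=-8.412
  bounce: vy ← 0.76·8.412 = 6.393
Arc 6: start y=0.000, vy=6.393 → t=1.279, apex=2.044, x_land=110.395, impact vy=-6.393
  bounce: vy ← 0.76·6.393 = 4.859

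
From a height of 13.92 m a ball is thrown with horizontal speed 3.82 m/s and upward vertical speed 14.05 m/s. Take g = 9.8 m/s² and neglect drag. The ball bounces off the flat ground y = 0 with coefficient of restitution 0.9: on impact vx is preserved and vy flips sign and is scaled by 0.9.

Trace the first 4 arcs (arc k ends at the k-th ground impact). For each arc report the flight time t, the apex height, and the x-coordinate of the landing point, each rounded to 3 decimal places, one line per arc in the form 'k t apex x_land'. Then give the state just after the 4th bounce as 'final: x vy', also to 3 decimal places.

1 3.646 23.992 13.929
2 3.983 19.433 29.144
3 3.585 15.741 42.837
4 3.226 12.750 55.161
final: 55.161 14.227

Arc 1: start y=13.920, vy=14.050 → t=3.646, apex=23.992, x_land=13.929, impact vy=-21.685
  bounce: vy ← 0.9·21.685 = 19.516
Arc 2: start y=0.000, vy=19.516 → t=3.983, apex=19.433, x_land=29.144, impact vy=-19.516
  bounce: vy ← 0.9·19.516 = 17.565
Arc 3: start y=0.000, vy=17.565 → t=3.585, apex=15.741, x_land=42.837, impact vy=-17.565
  bounce: vy ← 0.9·17.565 = 15.808
Arc 4: start y=0.000, vy=15.808 → t=3.226, apex=12.750, x_land=55.161, impact vy=-15.808
  bounce: vy ← 0.9·15.808 = 14.227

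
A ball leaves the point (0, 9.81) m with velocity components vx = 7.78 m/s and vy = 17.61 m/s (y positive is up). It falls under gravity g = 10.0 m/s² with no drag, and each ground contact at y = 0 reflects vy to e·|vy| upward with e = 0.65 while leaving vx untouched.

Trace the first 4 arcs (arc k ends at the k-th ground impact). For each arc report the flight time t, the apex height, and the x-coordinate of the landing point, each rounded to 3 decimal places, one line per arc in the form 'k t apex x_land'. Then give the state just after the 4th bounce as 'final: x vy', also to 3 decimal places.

1 4.011 25.316 31.207
2 2.925 10.696 53.965
3 1.901 4.519 68.757
4 1.236 1.909 78.372
final: 78.372 4.017

Arc 1: start y=9.810, vy=17.610 → t=4.011, apex=25.316, x_land=31.207, impact vy=-22.501
  bounce: vy ← 0.65·22.501 = 14.626
Arc 2: start y=0.000, vy=14.626 → t=2.925, apex=10.696, x_land=53.965, impact vy=-14.626
  bounce: vy ← 0.65·14.626 = 9.507
Arc 3: start y=0.000, vy=9.507 → t=1.901, apex=4.519, x_land=68.757, impact vy=-9.507
  bounce: vy ← 0.65·9.507 = 6.179
Arc 4: start y=0.000, vy=6.179 → t=1.236, apex=1.909, x_land=78.372, impact vy=-6.179
  bounce: vy ← 0.65·6.179 = 4.017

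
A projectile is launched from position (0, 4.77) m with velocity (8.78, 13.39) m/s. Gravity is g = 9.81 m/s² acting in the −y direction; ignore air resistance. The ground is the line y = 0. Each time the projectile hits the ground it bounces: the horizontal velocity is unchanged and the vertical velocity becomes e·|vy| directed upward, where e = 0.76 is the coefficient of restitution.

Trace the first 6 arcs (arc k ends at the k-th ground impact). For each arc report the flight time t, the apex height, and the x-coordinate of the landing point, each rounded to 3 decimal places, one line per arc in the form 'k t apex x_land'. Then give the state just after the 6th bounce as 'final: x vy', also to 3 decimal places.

1 3.049 13.908 26.769
2 2.560 8.033 49.241
3 1.945 4.640 66.321
4 1.478 2.680 79.301
5 1.124 1.548 89.166
6 0.854 0.894 96.663
final: 96.663 3.183

Arc 1: start y=4.770, vy=13.390 → t=3.049, apex=13.908, x_land=26.769, impact vy=-16.519
  bounce: vy ← 0.76·16.519 = 12.554
Arc 2: start y=0.000, vy=12.554 → t=2.560, apex=8.033, x_land=49.241, impact vy=-12.554
  bounce: vy ← 0.76·12.554 = 9.541
Arc 3: start y=0.000, vy=9.541 → t=1.945, apex=4.640, x_land=66.321, impact vy=-9.541
  bounce: vy ← 0.76·9.541 = 7.251
Arc 4: start y=0.000, vy=7.251 → t=1.478, apex=2.680, x_land=79.301, impact vy=-7.251
  bounce: vy ← 0.76·7.251 = 5.511
Arc 5: start y=0.000, vy=5.511 → t=1.124, apex=1.548, x_land=89.166, impact vy=-5.511
  bounce: vy ← 0.76·5.511 = 4.188
Arc 6: start y=0.000, vy=4.188 → t=0.854, apex=0.894, x_land=96.663, impact vy=-4.188
  bounce: vy ← 0.76·4.188 = 3.183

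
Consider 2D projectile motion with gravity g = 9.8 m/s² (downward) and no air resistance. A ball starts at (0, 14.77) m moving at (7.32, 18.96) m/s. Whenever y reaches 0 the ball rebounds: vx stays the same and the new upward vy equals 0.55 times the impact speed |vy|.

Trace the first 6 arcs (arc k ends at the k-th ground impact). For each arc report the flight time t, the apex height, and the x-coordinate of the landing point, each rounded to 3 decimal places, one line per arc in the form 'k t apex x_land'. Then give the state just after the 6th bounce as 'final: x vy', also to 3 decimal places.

Arc 1: start y=14.770, vy=18.960 → t=4.534, apex=33.111, x_land=33.190, impact vy=-25.475
  bounce: vy ← 0.55·25.475 = 14.011
Arc 2: start y=0.000, vy=14.011 → t=2.859, apex=10.016, x_land=54.121, impact vy=-14.011
  bounce: vy ← 0.55·14.011 = 7.706
Arc 3: start y=0.000, vy=7.706 → t=1.573, apex=3.030, x_land=65.633, impact vy=-7.706
  bounce: vy ← 0.55·7.706 = 4.238
Arc 4: start y=0.000, vy=4.238 → t=0.865, apex=0.917, x_land=71.965, impact vy=-4.238
  bounce: vy ← 0.55·4.238 = 2.331
Arc 5: start y=0.000, vy=2.331 → t=0.476, apex=0.277, x_land=75.447, impact vy=-2.331
  bounce: vy ← 0.55·2.331 = 1.282
Arc 6: start y=0.000, vy=1.282 → t=0.262, apex=0.084, x_land=77.363, impact vy=-1.282
  bounce: vy ← 0.55·1.282 = 0.705

1 4.534 33.111 33.190
2 2.859 10.016 54.121
3 1.573 3.030 65.633
4 0.865 0.917 71.965
5 0.476 0.277 75.447
6 0.262 0.084 77.363
final: 77.363 0.705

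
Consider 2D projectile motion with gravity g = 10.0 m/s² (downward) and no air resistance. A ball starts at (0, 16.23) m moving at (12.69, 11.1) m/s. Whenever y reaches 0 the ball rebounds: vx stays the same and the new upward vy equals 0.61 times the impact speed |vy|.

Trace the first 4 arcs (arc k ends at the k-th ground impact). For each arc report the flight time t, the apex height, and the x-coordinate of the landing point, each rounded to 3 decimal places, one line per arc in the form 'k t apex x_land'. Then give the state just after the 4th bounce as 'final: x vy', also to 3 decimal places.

1 3.226 22.390 40.940
2 2.582 8.332 73.702
3 1.575 3.100 93.686
4 0.961 1.154 105.877
final: 105.877 2.930

Arc 1: start y=16.230, vy=11.100 → t=3.226, apex=22.390, x_land=40.940, impact vy=-21.162
  bounce: vy ← 0.61·21.162 = 12.909
Arc 2: start y=0.000, vy=12.909 → t=2.582, apex=8.332, x_land=73.702, impact vy=-12.909
  bounce: vy ← 0.61·12.909 = 7.874
Arc 3: start y=0.000, vy=7.874 → t=1.575, apex=3.100, x_land=93.686, impact vy=-7.874
  bounce: vy ← 0.61·7.874 = 4.803
Arc 4: start y=0.000, vy=4.803 → t=0.961, apex=1.154, x_land=105.877, impact vy=-4.803
  bounce: vy ← 0.61·4.803 = 2.930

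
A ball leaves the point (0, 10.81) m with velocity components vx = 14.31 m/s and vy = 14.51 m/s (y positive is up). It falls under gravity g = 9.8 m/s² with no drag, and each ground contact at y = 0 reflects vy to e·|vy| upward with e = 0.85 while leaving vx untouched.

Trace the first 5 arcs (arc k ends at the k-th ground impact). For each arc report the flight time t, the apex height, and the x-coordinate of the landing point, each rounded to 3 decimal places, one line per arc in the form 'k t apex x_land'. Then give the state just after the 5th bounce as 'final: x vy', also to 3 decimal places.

1 3.578 21.552 51.199
2 3.565 15.571 102.218
3 3.030 11.250 145.584
4 2.576 8.128 182.445
5 2.190 5.873 213.777
final: 213.777 9.119

Arc 1: start y=10.810, vy=14.510 → t=3.578, apex=21.552, x_land=51.199, impact vy=-20.553
  bounce: vy ← 0.85·20.553 = 17.470
Arc 2: start y=0.000, vy=17.470 → t=3.565, apex=15.571, x_land=102.218, impact vy=-17.470
  bounce: vy ← 0.85·17.470 = 14.849
Arc 3: start y=0.000, vy=14.849 → t=3.030, apex=11.250, x_land=145.584, impact vy=-14.849
  bounce: vy ← 0.85·14.849 = 12.622
Arc 4: start y=0.000, vy=12.622 → t=2.576, apex=8.128, x_land=182.445, impact vy=-12.622
  bounce: vy ← 0.85·12.622 = 10.729
Arc 5: start y=0.000, vy=10.729 → t=2.190, apex=5.873, x_land=213.777, impact vy=-10.729
  bounce: vy ← 0.85·10.729 = 9.119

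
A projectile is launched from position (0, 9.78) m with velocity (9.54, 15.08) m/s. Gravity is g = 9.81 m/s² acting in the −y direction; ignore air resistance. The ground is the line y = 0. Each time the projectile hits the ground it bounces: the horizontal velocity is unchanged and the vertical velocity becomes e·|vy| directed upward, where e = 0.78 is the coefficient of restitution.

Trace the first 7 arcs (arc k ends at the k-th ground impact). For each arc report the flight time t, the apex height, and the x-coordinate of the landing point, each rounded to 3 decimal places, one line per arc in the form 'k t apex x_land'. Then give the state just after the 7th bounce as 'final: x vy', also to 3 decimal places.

Arc 1: start y=9.780, vy=15.080 → t=3.625, apex=21.371, x_land=34.578, impact vy=-20.477
  bounce: vy ← 0.78·20.477 = 15.972
Arc 2: start y=0.000, vy=15.972 → t=3.256, apex=13.002, x_land=65.642, impact vy=-15.972
  bounce: vy ← 0.78·15.972 = 12.458
Arc 3: start y=0.000, vy=12.458 → t=2.540, apex=7.910, x_land=89.872, impact vy=-12.458
  bounce: vy ← 0.78·12.458 = 9.717
Arc 4: start y=0.000, vy=9.717 → t=1.981, apex=4.813, x_land=108.772, impact vy=-9.717
  bounce: vy ← 0.78·9.717 = 7.579
Arc 5: start y=0.000, vy=7.579 → t=1.545, apex=2.928, x_land=123.513, impact vy=-7.579
  bounce: vy ← 0.78·7.579 = 5.912
Arc 6: start y=0.000, vy=5.912 → t=1.205, apex=1.781, x_land=135.012, impact vy=-5.912
  bounce: vy ← 0.78·5.912 = 4.611
Arc 7: start y=0.000, vy=4.611 → t=0.940, apex=1.084, x_land=143.981, impact vy=-4.611
  bounce: vy ← 0.78·4.611 = 3.597

1 3.625 21.371 34.578
2 3.256 13.002 65.642
3 2.540 7.910 89.872
4 1.981 4.813 108.772
5 1.545 2.928 123.513
6 1.205 1.781 135.012
7 0.940 1.084 143.981
final: 143.981 3.597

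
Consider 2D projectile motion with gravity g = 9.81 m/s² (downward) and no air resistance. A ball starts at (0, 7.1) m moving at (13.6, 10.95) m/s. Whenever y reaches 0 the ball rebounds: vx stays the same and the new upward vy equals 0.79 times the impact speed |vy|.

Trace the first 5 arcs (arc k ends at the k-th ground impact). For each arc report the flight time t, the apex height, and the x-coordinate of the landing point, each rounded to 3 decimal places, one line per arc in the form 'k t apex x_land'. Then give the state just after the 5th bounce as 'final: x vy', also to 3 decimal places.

1 2.757 13.211 37.500
2 2.593 8.245 72.766
3 2.049 5.146 100.625
4 1.618 3.211 122.634
5 1.278 2.004 140.022
final: 140.022 4.954

Arc 1: start y=7.100, vy=10.950 → t=2.757, apex=13.211, x_land=37.500, impact vy=-16.100
  bounce: vy ← 0.79·16.100 = 12.719
Arc 2: start y=0.000, vy=12.719 → t=2.593, apex=8.245, x_land=72.766, impact vy=-12.719
  bounce: vy ← 0.79·12.719 = 10.048
Arc 3: start y=0.000, vy=10.048 → t=2.049, apex=5.146, x_land=100.625, impact vy=-10.048
  bounce: vy ← 0.79·10.048 = 7.938
Arc 4: start y=0.000, vy=7.938 → t=1.618, apex=3.211, x_land=122.634, impact vy=-7.938
  bounce: vy ← 0.79·7.938 = 6.271
Arc 5: start y=0.000, vy=6.271 → t=1.278, apex=2.004, x_land=140.022, impact vy=-6.271
  bounce: vy ← 0.79·6.271 = 4.954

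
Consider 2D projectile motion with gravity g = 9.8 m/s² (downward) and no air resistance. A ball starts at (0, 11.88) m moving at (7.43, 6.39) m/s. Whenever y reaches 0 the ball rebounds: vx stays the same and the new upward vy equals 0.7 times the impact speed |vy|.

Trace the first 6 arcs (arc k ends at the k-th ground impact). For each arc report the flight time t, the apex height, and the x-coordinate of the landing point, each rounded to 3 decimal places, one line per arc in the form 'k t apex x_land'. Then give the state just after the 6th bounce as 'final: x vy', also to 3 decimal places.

1 2.340 13.963 17.387
2 2.363 6.842 34.947
3 1.654 3.353 47.238
4 1.158 1.643 55.842
5 0.811 0.805 61.865
6 0.567 0.394 66.081
final: 66.081 1.946

Arc 1: start y=11.880, vy=6.390 → t=2.340, apex=13.963, x_land=17.387, impact vy=-16.543
  bounce: vy ← 0.7·16.543 = 11.580
Arc 2: start y=0.000, vy=11.580 → t=2.363, apex=6.842, x_land=34.947, impact vy=-11.580
  bounce: vy ← 0.7·11.580 = 8.106
Arc 3: start y=0.000, vy=8.106 → t=1.654, apex=3.353, x_land=47.238, impact vy=-8.106
  bounce: vy ← 0.7·8.106 = 5.674
Arc 4: start y=0.000, vy=5.674 → t=1.158, apex=1.643, x_land=55.842, impact vy=-5.674
  bounce: vy ← 0.7·5.674 = 3.972
Arc 5: start y=0.000, vy=3.972 → t=0.811, apex=0.805, x_land=61.865, impact vy=-3.972
  bounce: vy ← 0.7·3.972 = 2.780
Arc 6: start y=0.000, vy=2.780 → t=0.567, apex=0.394, x_land=66.081, impact vy=-2.780
  bounce: vy ← 0.7·2.780 = 1.946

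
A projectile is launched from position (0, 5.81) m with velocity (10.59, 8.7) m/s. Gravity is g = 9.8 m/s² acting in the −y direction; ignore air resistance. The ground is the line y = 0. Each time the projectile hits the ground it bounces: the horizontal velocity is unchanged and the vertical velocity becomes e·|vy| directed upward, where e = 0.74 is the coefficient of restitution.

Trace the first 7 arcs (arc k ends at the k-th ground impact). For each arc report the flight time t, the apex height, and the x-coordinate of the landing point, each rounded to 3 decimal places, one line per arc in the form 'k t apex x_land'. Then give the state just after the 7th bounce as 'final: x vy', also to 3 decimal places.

1 2.293 9.672 24.280
2 2.079 5.296 46.299
3 1.539 2.900 62.594
4 1.139 1.588 74.652
5 0.843 0.870 83.575
6 0.624 0.476 90.178
7 0.461 0.261 95.064
final: 95.064 1.673

Arc 1: start y=5.810, vy=8.700 → t=2.293, apex=9.672, x_land=24.280, impact vy=-13.768
  bounce: vy ← 0.74·13.768 = 10.189
Arc 2: start y=0.000, vy=10.189 → t=2.079, apex=5.296, x_land=46.299, impact vy=-10.189
  bounce: vy ← 0.74·10.189 = 7.540
Arc 3: start y=0.000, vy=7.540 → t=1.539, apex=2.900, x_land=62.594, impact vy=-7.540
  bounce: vy ← 0.74·7.540 = 5.579
Arc 4: start y=0.000, vy=5.579 → t=1.139, apex=1.588, x_land=74.652, impact vy=-5.579
  bounce: vy ← 0.74·5.579 = 4.129
Arc 5: start y=0.000, vy=4.129 → t=0.843, apex=0.870, x_land=83.575, impact vy=-4.129
  bounce: vy ← 0.74·4.129 = 3.055
Arc 6: start y=0.000, vy=3.055 → t=0.624, apex=0.476, x_land=90.178, impact vy=-3.055
  bounce: vy ← 0.74·3.055 = 2.261
Arc 7: start y=0.000, vy=2.261 → t=0.461, apex=0.261, x_land=95.064, impact vy=-2.261
  bounce: vy ← 0.74·2.261 = 1.673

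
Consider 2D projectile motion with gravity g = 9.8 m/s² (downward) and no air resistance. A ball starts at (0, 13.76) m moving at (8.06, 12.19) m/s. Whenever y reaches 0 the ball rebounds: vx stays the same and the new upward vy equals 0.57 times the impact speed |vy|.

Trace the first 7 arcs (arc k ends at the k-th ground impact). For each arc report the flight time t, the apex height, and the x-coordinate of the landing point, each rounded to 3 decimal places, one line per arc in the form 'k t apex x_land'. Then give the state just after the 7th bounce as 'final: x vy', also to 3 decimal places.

1 3.331 21.341 26.847
2 2.379 6.934 46.022
3 1.356 2.253 56.953
4 0.773 0.732 63.183
5 0.441 0.238 66.734
6 0.251 0.077 68.758
7 0.143 0.025 69.912
final: 69.912 0.400

Arc 1: start y=13.760, vy=12.190 → t=3.331, apex=21.341, x_land=26.847, impact vy=-20.452
  bounce: vy ← 0.57·20.452 = 11.658
Arc 2: start y=0.000, vy=11.658 → t=2.379, apex=6.934, x_land=46.022, impact vy=-11.658
  bounce: vy ← 0.57·11.658 = 6.645
Arc 3: start y=0.000, vy=6.645 → t=1.356, apex=2.253, x_land=56.953, impact vy=-6.645
  bounce: vy ← 0.57·6.645 = 3.788
Arc 4: start y=0.000, vy=3.788 → t=0.773, apex=0.732, x_land=63.183, impact vy=-3.788
  bounce: vy ← 0.57·3.788 = 2.159
Arc 5: start y=0.000, vy=2.159 → t=0.441, apex=0.238, x_land=66.734, impact vy=-2.159
  bounce: vy ← 0.57·2.159 = 1.231
Arc 6: start y=0.000, vy=1.231 → t=0.251, apex=0.077, x_land=68.758, impact vy=-1.231
  bounce: vy ← 0.57·1.231 = 0.701
Arc 7: start y=0.000, vy=0.701 → t=0.143, apex=0.025, x_land=69.912, impact vy=-0.701
  bounce: vy ← 0.57·0.701 = 0.400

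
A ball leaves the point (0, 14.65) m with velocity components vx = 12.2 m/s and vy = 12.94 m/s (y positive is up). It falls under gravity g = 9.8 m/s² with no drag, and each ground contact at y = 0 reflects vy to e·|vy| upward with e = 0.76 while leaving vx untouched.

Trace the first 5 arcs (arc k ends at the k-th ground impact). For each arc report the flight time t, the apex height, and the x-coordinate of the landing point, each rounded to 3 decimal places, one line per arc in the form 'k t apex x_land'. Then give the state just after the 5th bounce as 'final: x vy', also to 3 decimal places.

Arc 1: start y=14.650, vy=12.940 → t=3.496, apex=23.193, x_land=42.651, impact vy=-21.321
  bounce: vy ← 0.76·21.321 = 16.204
Arc 2: start y=0.000, vy=16.204 → t=3.307, apex=13.396, x_land=82.996, impact vy=-16.204
  bounce: vy ← 0.76·16.204 = 12.315
Arc 3: start y=0.000, vy=12.315 → t=2.513, apex=7.738, x_land=113.658, impact vy=-12.315
  bounce: vy ← 0.76·12.315 = 9.359
Arc 4: start y=0.000, vy=9.359 → t=1.910, apex=4.469, x_land=136.961, impact vy=-9.359
  bounce: vy ← 0.76·9.359 = 7.113
Arc 5: start y=0.000, vy=7.113 → t=1.452, apex=2.581, x_land=154.671, impact vy=-7.113
  bounce: vy ← 0.76·7.113 = 5.406

1 3.496 23.193 42.651
2 3.307 13.396 82.996
3 2.513 7.738 113.658
4 1.910 4.469 136.961
5 1.452 2.581 154.671
final: 154.671 5.406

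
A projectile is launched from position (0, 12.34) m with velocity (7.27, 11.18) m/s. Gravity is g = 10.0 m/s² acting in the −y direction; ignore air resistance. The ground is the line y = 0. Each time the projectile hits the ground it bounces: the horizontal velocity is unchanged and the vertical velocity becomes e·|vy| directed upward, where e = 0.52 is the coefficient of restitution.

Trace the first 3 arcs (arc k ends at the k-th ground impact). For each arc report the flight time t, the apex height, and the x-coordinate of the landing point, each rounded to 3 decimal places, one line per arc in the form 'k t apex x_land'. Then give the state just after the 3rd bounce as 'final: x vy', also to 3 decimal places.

Arc 1: start y=12.340, vy=11.180 → t=3.046, apex=18.590, x_land=22.146, impact vy=-19.282
  bounce: vy ← 0.52·19.282 = 10.027
Arc 2: start y=0.000, vy=10.027 → t=2.005, apex=5.027, x_land=36.724, impact vy=-10.027
  bounce: vy ← 0.52·10.027 = 5.214
Arc 3: start y=0.000, vy=5.214 → t=1.043, apex=1.359, x_land=44.305, impact vy=-5.214
  bounce: vy ← 0.52·5.214 = 2.711

1 3.046 18.590 22.146
2 2.005 5.027 36.724
3 1.043 1.359 44.305
final: 44.305 2.711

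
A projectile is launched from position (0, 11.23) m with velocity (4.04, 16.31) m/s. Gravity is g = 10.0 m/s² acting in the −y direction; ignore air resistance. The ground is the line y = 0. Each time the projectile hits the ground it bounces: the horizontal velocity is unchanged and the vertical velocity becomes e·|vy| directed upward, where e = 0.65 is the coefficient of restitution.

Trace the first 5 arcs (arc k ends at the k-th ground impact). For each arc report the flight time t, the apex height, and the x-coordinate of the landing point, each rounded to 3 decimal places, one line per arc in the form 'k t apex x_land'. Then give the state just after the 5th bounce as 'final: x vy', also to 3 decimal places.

1 3.846 24.531 15.538
2 2.879 10.364 27.171
3 1.872 4.379 34.732
4 1.217 1.850 39.647
5 0.791 0.782 42.842
final: 42.842 2.570

Arc 1: start y=11.230, vy=16.310 → t=3.846, apex=24.531, x_land=15.538, impact vy=-22.150
  bounce: vy ← 0.65·22.150 = 14.397
Arc 2: start y=0.000, vy=14.397 → t=2.879, apex=10.364, x_land=27.171, impact vy=-14.397
  bounce: vy ← 0.65·14.397 = 9.358
Arc 3: start y=0.000, vy=9.358 → t=1.872, apex=4.379, x_land=34.732, impact vy=-9.358
  bounce: vy ← 0.65·9.358 = 6.083
Arc 4: start y=0.000, vy=6.083 → t=1.217, apex=1.850, x_land=39.647, impact vy=-6.083
  bounce: vy ← 0.65·6.083 = 3.954
Arc 5: start y=0.000, vy=3.954 → t=0.791, apex=0.782, x_land=42.842, impact vy=-3.954
  bounce: vy ← 0.65·3.954 = 2.570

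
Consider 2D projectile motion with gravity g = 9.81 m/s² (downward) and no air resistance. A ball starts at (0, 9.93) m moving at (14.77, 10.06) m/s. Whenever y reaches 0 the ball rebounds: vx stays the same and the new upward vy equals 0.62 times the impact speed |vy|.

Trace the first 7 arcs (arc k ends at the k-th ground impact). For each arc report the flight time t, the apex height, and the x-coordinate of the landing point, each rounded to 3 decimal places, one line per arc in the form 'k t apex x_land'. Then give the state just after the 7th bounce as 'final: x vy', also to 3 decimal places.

Arc 1: start y=9.930, vy=10.060 → t=2.779, apex=15.088, x_land=41.051, impact vy=-17.206
  bounce: vy ← 0.62·17.206 = 10.667
Arc 2: start y=0.000, vy=10.667 → t=2.175, apex=5.800, x_land=73.173, impact vy=-10.667
  bounce: vy ← 0.62·10.667 = 6.614
Arc 3: start y=0.000, vy=6.614 → t=1.348, apex=2.229, x_land=93.089, impact vy=-6.614
  bounce: vy ← 0.62·6.614 = 4.101
Arc 4: start y=0.000, vy=4.101 → t=0.836, apex=0.857, x_land=105.436, impact vy=-4.101
  bounce: vy ← 0.62·4.101 = 2.542
Arc 5: start y=0.000, vy=2.542 → t=0.518, apex=0.329, x_land=113.092, impact vy=-2.542
  bounce: vy ← 0.62·2.542 = 1.576
Arc 6: start y=0.000, vy=1.576 → t=0.321, apex=0.127, x_land=117.838, impact vy=-1.576
  bounce: vy ← 0.62·1.576 = 0.977
Arc 7: start y=0.000, vy=0.977 → t=0.199, apex=0.049, x_land=120.781, impact vy=-0.977
  bounce: vy ← 0.62·0.977 = 0.606

1 2.779 15.088 41.051
2 2.175 5.800 73.173
3 1.348 2.229 93.089
4 0.836 0.857 105.436
5 0.518 0.329 113.092
6 0.321 0.127 117.838
7 0.199 0.049 120.781
final: 120.781 0.606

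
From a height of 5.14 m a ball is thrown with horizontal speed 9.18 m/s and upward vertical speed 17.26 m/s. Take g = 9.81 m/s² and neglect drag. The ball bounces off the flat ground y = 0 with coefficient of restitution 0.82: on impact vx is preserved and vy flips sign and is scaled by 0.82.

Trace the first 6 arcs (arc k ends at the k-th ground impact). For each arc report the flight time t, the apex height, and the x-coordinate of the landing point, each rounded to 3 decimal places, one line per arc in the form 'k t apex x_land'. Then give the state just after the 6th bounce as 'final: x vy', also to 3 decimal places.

Arc 1: start y=5.140, vy=17.260 → t=3.795, apex=20.324, x_land=34.838, impact vy=-19.969
  bounce: vy ← 0.82·19.969 = 16.374
Arc 2: start y=0.000, vy=16.374 → t=3.338, apex=13.666, x_land=65.484, impact vy=-16.374
  bounce: vy ← 0.82·16.374 = 13.427
Arc 3: start y=0.000, vy=13.427 → t=2.737, apex=9.189, x_land=90.613, impact vy=-13.427
  bounce: vy ← 0.82·13.427 = 11.010
Arc 4: start y=0.000, vy=11.010 → t=2.245, apex=6.179, x_land=111.219, impact vy=-11.010
  bounce: vy ← 0.82·11.010 = 9.028
Arc 5: start y=0.000, vy=9.028 → t=1.841, apex=4.154, x_land=128.117, impact vy=-9.028
  bounce: vy ← 0.82·9.028 = 7.403
Arc 6: start y=0.000, vy=7.403 → t=1.509, apex=2.793, x_land=141.972, impact vy=-7.403
  bounce: vy ← 0.82·7.403 = 6.071

1 3.795 20.324 34.838
2 3.338 13.666 65.484
3 2.737 9.189 90.613
4 2.245 6.179 111.219
5 1.841 4.154 128.117
6 1.509 2.793 141.972
final: 141.972 6.071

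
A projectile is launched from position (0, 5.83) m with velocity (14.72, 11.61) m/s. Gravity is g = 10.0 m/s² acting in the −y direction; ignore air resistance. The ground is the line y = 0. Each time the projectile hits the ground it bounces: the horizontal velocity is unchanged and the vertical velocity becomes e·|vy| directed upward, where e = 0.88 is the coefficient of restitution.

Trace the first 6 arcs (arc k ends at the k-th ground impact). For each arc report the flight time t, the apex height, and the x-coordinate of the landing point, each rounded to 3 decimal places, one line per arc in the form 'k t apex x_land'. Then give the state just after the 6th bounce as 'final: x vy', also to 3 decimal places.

Arc 1: start y=5.830, vy=11.610 → t=2.747, apex=12.570, x_land=40.429, impact vy=-15.855
  bounce: vy ← 0.88·15.855 = 13.953
Arc 2: start y=0.000, vy=13.953 → t=2.791, apex=9.734, x_land=81.506, impact vy=-13.953
  bounce: vy ← 0.88·13.953 = 12.278
Arc 3: start y=0.000, vy=12.278 → t=2.456, apex=7.538, x_land=117.653, impact vy=-12.278
  bounce: vy ← 0.88·12.278 = 10.805
Arc 4: start y=0.000, vy=10.805 → t=2.161, apex=5.837, x_land=149.463, impact vy=-10.805
  bounce: vy ← 0.88·10.805 = 9.508
Arc 5: start y=0.000, vy=9.508 → t=1.902, apex=4.520, x_land=177.456, impact vy=-9.508
  bounce: vy ← 0.88·9.508 = 8.367
Arc 6: start y=0.000, vy=8.367 → t=1.673, apex=3.501, x_land=202.089, impact vy=-8.367
  bounce: vy ← 0.88·8.367 = 7.363

1 2.747 12.570 40.429
2 2.791 9.734 81.506
3 2.456 7.538 117.653
4 2.161 5.837 149.463
5 1.902 4.520 177.456
6 1.673 3.501 202.089
final: 202.089 7.363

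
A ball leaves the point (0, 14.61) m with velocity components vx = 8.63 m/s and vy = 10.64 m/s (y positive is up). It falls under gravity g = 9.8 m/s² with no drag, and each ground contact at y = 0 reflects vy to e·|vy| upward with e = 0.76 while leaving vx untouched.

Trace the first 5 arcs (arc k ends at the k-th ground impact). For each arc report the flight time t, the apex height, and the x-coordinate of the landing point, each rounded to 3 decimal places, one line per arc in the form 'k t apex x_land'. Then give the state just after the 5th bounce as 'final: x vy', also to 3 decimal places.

Arc 1: start y=14.610, vy=10.640 → t=3.125, apex=20.386, x_land=26.972, impact vy=-19.989
  bounce: vy ← 0.76·19.989 = 15.192
Arc 2: start y=0.000, vy=15.192 → t=3.100, apex=11.775, x_land=53.728, impact vy=-15.192
  bounce: vy ← 0.76·15.192 = 11.546
Arc 3: start y=0.000, vy=11.546 → t=2.356, apex=6.801, x_land=74.063, impact vy=-11.546
  bounce: vy ← 0.76·11.546 = 8.775
Arc 4: start y=0.000, vy=8.775 → t=1.791, apex=3.928, x_land=89.517, impact vy=-8.775
  bounce: vy ← 0.76·8.775 = 6.669
Arc 5: start y=0.000, vy=6.669 → t=1.361, apex=2.269, x_land=101.263, impact vy=-6.669
  bounce: vy ← 0.76·6.669 = 5.068

1 3.125 20.386 26.972
2 3.100 11.775 53.728
3 2.356 6.801 74.063
4 1.791 3.928 89.517
5 1.361 2.269 101.263
final: 101.263 5.068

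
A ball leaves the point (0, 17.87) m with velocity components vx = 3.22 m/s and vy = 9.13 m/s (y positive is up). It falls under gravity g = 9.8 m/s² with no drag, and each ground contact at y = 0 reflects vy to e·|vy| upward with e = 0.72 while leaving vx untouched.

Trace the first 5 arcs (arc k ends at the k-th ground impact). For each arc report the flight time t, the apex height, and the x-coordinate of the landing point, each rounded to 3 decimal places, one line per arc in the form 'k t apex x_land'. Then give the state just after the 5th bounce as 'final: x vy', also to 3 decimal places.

1 3.056 22.123 9.842
2 3.060 11.469 19.694
3 2.203 5.945 26.788
4 1.586 3.082 31.895
5 1.142 1.598 35.573
final: 35.573 4.029

Arc 1: start y=17.870, vy=9.130 → t=3.056, apex=22.123, x_land=9.842, impact vy=-20.823
  bounce: vy ← 0.72·20.823 = 14.993
Arc 2: start y=0.000, vy=14.993 → t=3.060, apex=11.469, x_land=19.694, impact vy=-14.993
  bounce: vy ← 0.72·14.993 = 10.795
Arc 3: start y=0.000, vy=10.795 → t=2.203, apex=5.945, x_land=26.788, impact vy=-10.795
  bounce: vy ← 0.72·10.795 = 7.772
Arc 4: start y=0.000, vy=7.772 → t=1.586, apex=3.082, x_land=31.895, impact vy=-7.772
  bounce: vy ← 0.72·7.772 = 5.596
Arc 5: start y=0.000, vy=5.596 → t=1.142, apex=1.598, x_land=35.573, impact vy=-5.596
  bounce: vy ← 0.72·5.596 = 4.029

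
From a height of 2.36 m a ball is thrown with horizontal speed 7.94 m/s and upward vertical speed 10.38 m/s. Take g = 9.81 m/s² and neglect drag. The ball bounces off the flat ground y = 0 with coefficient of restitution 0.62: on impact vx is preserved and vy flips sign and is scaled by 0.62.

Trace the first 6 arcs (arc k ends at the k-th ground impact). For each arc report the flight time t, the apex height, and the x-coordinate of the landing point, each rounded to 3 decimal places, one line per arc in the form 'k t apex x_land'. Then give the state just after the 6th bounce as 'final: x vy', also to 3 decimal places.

1 2.323 7.852 18.447
2 1.569 3.018 30.904
3 0.973 1.160 38.627
4 0.603 0.446 43.415
5 0.374 0.171 46.384
6 0.232 0.066 48.224
final: 48.224 0.705

Arc 1: start y=2.360, vy=10.380 → t=2.323, apex=7.852, x_land=18.447, impact vy=-12.412
  bounce: vy ← 0.62·12.412 = 7.695
Arc 2: start y=0.000, vy=7.695 → t=1.569, apex=3.018, x_land=30.904, impact vy=-7.695
  bounce: vy ← 0.62·7.695 = 4.771
Arc 3: start y=0.000, vy=4.771 → t=0.973, apex=1.160, x_land=38.627, impact vy=-4.771
  bounce: vy ← 0.62·4.771 = 2.958
Arc 4: start y=0.000, vy=2.958 → t=0.603, apex=0.446, x_land=43.415, impact vy=-2.958
  bounce: vy ← 0.62·2.958 = 1.834
Arc 5: start y=0.000, vy=1.834 → t=0.374, apex=0.171, x_land=46.384, impact vy=-1.834
  bounce: vy ← 0.62·1.834 = 1.137
Arc 6: start y=0.000, vy=1.137 → t=0.232, apex=0.066, x_land=48.224, impact vy=-1.137
  bounce: vy ← 0.62·1.137 = 0.705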